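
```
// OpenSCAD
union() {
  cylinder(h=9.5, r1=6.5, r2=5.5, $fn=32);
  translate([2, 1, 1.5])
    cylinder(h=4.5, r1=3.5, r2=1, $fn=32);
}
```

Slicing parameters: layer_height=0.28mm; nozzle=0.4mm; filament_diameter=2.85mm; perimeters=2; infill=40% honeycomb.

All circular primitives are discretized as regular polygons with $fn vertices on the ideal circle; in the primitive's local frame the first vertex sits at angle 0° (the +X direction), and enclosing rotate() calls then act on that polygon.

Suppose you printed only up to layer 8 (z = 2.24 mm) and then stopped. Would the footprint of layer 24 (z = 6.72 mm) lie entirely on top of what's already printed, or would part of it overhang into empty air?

entirely on top

Compare the two slices. At z = 2.24: the cone contributes a regular 32-gon of circumradius 6.264 (interpolated between r1=6.5 and r2=5.5 at t=0.236) (area = (32/2)·6.264²·sin(360°/32) = 122.49 mm²); the cone at (2, 1) (r1=3.5→r2=1) has section circumradius 3.089 here — a regular 32-gon (area = (32/2)·3.089²·sin(360°/32) = 29.78 mm²); Merging all regions: the cone at (2, 1) lies entirely inside the cone, so the union is just the cone — area = 122.49 mm². At z = 6.72: the cone contributes a regular 32-gon of circumradius 5.793 (interpolated between r1=6.5 and r2=5.5 at t=0.707) (area = (32/2)·5.793²·sin(360°/32) = 104.74 mm²); the cone at (2, 1) is absent (z outside [1.5, 6]); Taking the union: only the cone is present, so the union is just that shape — area = 104.74 mm². Checking containment: the cross-section at z = 6.72 is a subset of the cross-section at z = 2.24.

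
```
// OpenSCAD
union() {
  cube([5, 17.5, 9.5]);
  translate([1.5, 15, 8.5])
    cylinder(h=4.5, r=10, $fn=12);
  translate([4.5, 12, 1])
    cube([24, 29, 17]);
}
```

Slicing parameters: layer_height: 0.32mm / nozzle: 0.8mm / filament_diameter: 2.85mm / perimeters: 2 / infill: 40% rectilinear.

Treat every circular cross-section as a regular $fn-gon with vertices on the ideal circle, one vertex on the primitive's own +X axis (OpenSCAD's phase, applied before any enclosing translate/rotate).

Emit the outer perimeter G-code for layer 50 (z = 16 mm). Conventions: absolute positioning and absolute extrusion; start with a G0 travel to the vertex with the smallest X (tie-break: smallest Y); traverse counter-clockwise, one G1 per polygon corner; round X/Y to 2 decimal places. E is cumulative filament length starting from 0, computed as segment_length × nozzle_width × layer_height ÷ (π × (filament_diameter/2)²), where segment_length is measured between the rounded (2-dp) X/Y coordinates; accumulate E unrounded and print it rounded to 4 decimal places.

At z = 16 mm: the cube does not reach this height (z outside [0, 9.5]); the cylinder at (1.5, 15) is absent (z outside [8.5, 13]); the cube at (4.5, 12) (footprint 24×29) is included at this height; Combining (union): only the 24×29 cube at (4.5, 12) is present, so the union is just that shape — 1 connected region. The outline is a single polygon with 4 vertices. Extrusion per mm of travel: 0.8 × 0.32 / (π × 1.425²) = 0.040129. Accumulating E over each segment gives final E = 4.2537.

G0 X4.50 Y12.00 Z16.00
G1 X28.50 Y12.00 E0.9631
G1 X28.50 Y41.00 E2.1268
G1 X4.50 Y41.00 E3.0899
G1 X4.50 Y12.00 E4.2537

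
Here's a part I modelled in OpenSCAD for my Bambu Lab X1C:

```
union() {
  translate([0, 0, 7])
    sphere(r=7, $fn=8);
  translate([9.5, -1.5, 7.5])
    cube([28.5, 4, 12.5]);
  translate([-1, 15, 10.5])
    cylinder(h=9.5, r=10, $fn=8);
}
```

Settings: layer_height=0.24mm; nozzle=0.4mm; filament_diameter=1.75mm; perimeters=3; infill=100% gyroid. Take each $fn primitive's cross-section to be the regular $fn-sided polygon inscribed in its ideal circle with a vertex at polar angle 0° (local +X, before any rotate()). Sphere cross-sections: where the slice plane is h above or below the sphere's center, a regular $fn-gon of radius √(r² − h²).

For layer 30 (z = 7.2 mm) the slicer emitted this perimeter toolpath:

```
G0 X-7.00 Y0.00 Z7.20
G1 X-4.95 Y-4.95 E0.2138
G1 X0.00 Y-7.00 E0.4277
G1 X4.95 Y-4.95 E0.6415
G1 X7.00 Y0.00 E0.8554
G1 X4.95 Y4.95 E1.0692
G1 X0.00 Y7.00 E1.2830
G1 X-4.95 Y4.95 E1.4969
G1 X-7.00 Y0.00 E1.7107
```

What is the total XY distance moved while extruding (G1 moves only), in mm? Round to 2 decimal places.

42.86 mm

Sum the Euclidean lengths of each G1 segment: total = 42.86 mm.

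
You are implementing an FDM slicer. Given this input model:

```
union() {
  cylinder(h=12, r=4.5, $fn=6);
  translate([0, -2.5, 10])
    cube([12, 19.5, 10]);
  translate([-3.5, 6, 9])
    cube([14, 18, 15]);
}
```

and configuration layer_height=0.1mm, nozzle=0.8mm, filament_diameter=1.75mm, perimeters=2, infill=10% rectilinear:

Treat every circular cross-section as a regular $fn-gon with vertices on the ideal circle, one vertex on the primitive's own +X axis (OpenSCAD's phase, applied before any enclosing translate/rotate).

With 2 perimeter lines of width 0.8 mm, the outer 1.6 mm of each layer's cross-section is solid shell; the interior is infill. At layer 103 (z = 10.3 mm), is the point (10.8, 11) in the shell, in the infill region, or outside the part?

shell

At z = 10.3 mm: the cylinder: section is a regular 6-gon, circumradius r=4.5; the 12×19.5 cube at (0, -2.5) contributes its full rectangle; the 14×18 cube at (-3.5, 6) contributes its full rectangle; Merging all regions: the regions partially overlap (shared area 138.10 mm²), so overlapping operands fuse into one piece — 1 connected region. Overall, the cross-section is a single solid region. The nearest boundary edge runs (12.00, 17.00)→(12.00, -2.50); distance from the point to it = 1.20 mm. The point is inside the cross-section, 1.20 mm from the nearest boundary — within the 1.6 mm shell band (2 × 0.8).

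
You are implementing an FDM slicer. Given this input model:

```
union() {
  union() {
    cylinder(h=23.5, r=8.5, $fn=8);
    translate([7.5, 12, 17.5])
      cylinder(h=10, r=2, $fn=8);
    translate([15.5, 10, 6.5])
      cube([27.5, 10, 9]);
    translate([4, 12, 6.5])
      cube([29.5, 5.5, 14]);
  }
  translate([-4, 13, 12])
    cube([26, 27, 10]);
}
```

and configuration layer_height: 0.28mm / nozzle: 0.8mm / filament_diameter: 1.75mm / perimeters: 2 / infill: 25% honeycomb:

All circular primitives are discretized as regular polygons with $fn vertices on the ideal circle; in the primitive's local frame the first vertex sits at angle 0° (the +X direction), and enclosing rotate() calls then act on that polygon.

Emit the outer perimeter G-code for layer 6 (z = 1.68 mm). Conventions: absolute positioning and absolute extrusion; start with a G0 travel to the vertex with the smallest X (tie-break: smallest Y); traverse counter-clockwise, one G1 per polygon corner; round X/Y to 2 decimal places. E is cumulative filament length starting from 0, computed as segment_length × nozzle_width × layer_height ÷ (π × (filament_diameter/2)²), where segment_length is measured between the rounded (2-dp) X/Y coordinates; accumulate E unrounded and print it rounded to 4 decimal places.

At z = 1.68 mm: the r=8.5 cylinder gives a regular 8-gon of circumradius 8.5 (constant along its height); the cylinder at (7.5, 12) is not intersected at this z (z outside [17.5, 27.5]); the cube at (15.5, 10) is absent (z outside [6.5, 15.5]); the cube at (4, 12) does not reach this height (z outside [6.5, 20.5]); Taking the union: only the r=8.5 cylinder is present, so the union is just that shape — 1 connected region; the cube at (-4, 13) is not intersected at this z (z outside [12, 22]); Combining (union): only the result so far is present, so the union is just that shape — 1 connected region. The outline is a single polygon with 8 vertices. Extrusion per mm of travel: 0.8 × 0.28 / (π × 0.875²) = 0.093128. Accumulating E over each segment gives final E = 4.8467.

G0 X-8.50 Y0.00 Z1.68
G1 X-6.01 Y-6.01 E0.6058
G1 X0.00 Y-8.50 E1.2117
G1 X6.01 Y-6.01 E1.8175
G1 X8.50 Y0.00 E2.4233
G1 X6.01 Y6.01 E3.0292
G1 X0.00 Y8.50 E3.6350
G1 X-6.01 Y6.01 E4.2409
G1 X-8.50 Y0.00 E4.8467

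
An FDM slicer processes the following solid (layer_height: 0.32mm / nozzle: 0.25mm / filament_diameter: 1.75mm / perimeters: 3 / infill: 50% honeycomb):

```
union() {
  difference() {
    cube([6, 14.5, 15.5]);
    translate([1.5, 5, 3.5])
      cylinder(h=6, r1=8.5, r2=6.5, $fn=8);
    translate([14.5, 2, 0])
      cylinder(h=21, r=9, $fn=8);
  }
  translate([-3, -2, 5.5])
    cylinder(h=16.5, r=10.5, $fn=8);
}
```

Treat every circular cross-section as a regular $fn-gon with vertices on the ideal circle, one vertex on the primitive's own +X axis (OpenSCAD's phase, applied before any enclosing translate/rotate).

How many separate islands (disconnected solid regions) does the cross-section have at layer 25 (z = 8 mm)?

2

At z = 8 mm: the 6×14.5 cube contributes its full rectangle; the cone at (1.5, 5) (r1=8.5→r2=6.5) has section circumradius 7.000 here — a regular 8-gon; the r=9 cylinder at (14.5, 2) contributes a regular 8-gon of circumradius 9; Subtracting the remaining from the first: starting from the 6×14.5 cube, the cone at (1.5, 5) partially overlaps it — only the 67.34 mm² overlap (of its 138.59 mm²) is removed, clipping the outline; the r=9 cylinder at (14.5, 2) misses the remaining region (no effect) — 1 connected region; the cylinder at (-3, -2): section is a regular 8-gon, circumradius r=10.5; Combining (union): the 2 present regions are separate (no shared area or edge), so areas and boundary lengths simply add and each stays a separate island — 2 connected regions. Overall, the cross-section has 2 separate islands. Island count = 2.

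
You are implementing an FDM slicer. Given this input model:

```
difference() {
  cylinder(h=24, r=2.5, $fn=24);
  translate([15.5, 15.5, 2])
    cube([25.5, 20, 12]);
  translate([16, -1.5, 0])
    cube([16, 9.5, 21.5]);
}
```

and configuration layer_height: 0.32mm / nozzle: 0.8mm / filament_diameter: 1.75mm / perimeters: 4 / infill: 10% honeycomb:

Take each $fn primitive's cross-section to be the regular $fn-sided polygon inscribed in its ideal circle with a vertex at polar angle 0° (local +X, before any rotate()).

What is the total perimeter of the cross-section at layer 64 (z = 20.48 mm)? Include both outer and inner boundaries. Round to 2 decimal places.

At z = 20.48 mm: the r=2.5 cylinder gives a regular 24-gon of circumradius 2.5 (constant along its height) (perimeter = 2·24·2.500·sin(180°/24) = 15.66 mm); the cube at (15.5, 15.5) is not intersected at this z (z outside [2, 14]); the cube at (16, -1.5) (footprint 16×9.5) is included at this height (perimeter 51.00 mm); Subtracting the remaining from the first: starting from the r=2.5 cylinder, the 16×9.5 cube at (16, -1.5) misses the remaining region (no effect) — boundary = 15.66 mm. Overall, the cross-section is a single solid region. Total boundary length (outer) = 15.66 mm.

15.66 mm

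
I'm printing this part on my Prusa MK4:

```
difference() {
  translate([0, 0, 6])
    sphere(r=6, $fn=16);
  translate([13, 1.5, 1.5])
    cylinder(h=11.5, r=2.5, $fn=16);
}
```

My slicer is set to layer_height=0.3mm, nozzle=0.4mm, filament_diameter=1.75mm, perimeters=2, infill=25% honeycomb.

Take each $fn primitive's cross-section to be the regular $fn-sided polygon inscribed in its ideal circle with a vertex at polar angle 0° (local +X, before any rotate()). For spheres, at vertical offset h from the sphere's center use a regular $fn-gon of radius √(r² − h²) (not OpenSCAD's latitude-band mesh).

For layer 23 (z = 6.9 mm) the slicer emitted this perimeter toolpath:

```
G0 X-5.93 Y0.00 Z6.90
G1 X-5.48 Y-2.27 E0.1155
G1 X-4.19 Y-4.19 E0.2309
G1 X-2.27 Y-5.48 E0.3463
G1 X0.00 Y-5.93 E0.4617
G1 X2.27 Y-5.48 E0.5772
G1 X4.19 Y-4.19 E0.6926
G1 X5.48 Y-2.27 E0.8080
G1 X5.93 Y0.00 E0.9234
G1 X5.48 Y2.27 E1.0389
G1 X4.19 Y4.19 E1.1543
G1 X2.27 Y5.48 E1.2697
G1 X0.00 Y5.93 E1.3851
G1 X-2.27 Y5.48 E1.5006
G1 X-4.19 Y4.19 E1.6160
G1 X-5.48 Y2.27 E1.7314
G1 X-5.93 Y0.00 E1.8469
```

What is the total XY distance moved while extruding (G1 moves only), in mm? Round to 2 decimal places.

Sum the Euclidean lengths of each G1 segment: total = 37.02 mm.

37.02 mm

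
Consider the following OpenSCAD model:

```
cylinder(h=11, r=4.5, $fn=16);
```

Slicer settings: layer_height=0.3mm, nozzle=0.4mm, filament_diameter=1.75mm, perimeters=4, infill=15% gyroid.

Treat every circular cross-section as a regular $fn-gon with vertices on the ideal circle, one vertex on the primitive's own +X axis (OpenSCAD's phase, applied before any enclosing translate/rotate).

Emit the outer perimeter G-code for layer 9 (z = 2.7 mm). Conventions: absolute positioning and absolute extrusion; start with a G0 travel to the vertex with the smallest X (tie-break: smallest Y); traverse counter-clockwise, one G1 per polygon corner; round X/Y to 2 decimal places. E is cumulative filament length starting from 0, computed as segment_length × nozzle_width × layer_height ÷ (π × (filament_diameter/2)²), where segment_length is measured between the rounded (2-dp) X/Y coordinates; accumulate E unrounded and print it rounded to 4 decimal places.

At z = 2.7 mm: the r=4.5 cylinder contributes a regular 16-gon of circumradius 4.5. The outline is a single polygon with 16 vertices. Extrusion per mm of travel: 0.4 × 0.3 / (π × 0.875²) = 0.049890. Accumulating E over each segment gives final E = 1.4016.

G0 X-4.50 Y0.00 Z2.70
G1 X-4.16 Y-1.72 E0.0875
G1 X-3.18 Y-3.18 E0.1752
G1 X-1.72 Y-4.16 E0.2629
G1 X0.00 Y-4.50 E0.3504
G1 X1.72 Y-4.16 E0.4379
G1 X3.18 Y-3.18 E0.5256
G1 X4.16 Y-1.72 E0.6133
G1 X4.50 Y0.00 E0.7008
G1 X4.16 Y1.72 E0.7883
G1 X3.18 Y3.18 E0.8760
G1 X1.72 Y4.16 E0.9637
G1 X0.00 Y4.50 E1.0512
G1 X-1.72 Y4.16 E1.1387
G1 X-3.18 Y3.18 E1.2264
G1 X-4.16 Y1.72 E1.3141
G1 X-4.50 Y0.00 E1.4016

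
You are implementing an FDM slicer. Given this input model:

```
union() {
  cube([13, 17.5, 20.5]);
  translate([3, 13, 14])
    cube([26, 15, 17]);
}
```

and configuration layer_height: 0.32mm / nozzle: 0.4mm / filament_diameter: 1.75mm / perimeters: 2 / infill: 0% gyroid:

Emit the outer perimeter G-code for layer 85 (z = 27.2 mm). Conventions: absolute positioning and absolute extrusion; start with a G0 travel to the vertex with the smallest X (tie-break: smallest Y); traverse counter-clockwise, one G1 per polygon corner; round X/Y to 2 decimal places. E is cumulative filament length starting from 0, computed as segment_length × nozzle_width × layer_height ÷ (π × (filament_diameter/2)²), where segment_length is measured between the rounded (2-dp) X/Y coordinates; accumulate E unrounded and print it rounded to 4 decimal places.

At z = 27.2 mm: the cube is not intersected at this z (z outside [0, 20.5]); the cube at (3, 13) (footprint 26×15) is included at this height; Taking the union: only the 26×15 cube at (3, 13) is present, so the union is just that shape — 1 connected region. The outline is a single polygon with 4 vertices. Extrusion per mm of travel: 0.4 × 0.32 / (π × 0.875²) = 0.053216. Accumulating E over each segment gives final E = 4.3637.

G0 X3.00 Y13.00 Z27.20
G1 X29.00 Y13.00 E1.3836
G1 X29.00 Y28.00 E2.1819
G1 X3.00 Y28.00 E3.5655
G1 X3.00 Y13.00 E4.3637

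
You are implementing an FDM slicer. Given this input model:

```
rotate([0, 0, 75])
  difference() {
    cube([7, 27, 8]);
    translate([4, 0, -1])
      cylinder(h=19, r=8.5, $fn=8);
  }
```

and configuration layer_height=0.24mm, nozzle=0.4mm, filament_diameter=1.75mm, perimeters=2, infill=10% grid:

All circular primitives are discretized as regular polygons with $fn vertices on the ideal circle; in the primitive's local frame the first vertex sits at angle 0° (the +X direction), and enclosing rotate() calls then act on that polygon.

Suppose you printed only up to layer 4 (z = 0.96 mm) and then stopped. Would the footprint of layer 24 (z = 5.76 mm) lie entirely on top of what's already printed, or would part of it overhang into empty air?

entirely on top

Compare the two slices. At z = 0.96: the cube is present — its section is the full 7×27 rectangle (area 189.00 mm²); the r=8.5 cylinder at (4, 0) contributes a regular 8-gon of circumradius 8.5 (area = (8/2)·8.500²·sin(360°/8) = 204.35 mm²); Taking the first minus the rest: starting from the 7×27 cube (189.00 mm²), the r=8.5 cylinder at (4, 0) partially overlaps it — only the 54.32 mm² overlap (of its 204.35 mm²) is removed, clipping the outline — area = 134.68 mm²; (rotated 75° about Z; rotation is an isometry so areas/perimeters/island counts are preserved). At z = 5.76: the cube (footprint 7×27) is included at this height (area 189.00 mm²); the cylinder at (4, 0): section is a regular 8-gon, circumradius r=8.5 (area = (8/2)·8.500²·sin(360°/8) = 204.35 mm²); Subtracting the remaining from the first: starting from the 7×27 cube (189.00 mm²), the r=8.5 cylinder at (4, 0) partially overlaps it — only the 54.32 mm² overlap (of its 204.35 mm²) is removed, clipping the outline — area = 134.68 mm²; (whole slice rotated 75° about Z — lengths, areas and connectivity unchanged). Checking containment: the cross-section at z = 5.76 is a subset of the cross-section at z = 0.96.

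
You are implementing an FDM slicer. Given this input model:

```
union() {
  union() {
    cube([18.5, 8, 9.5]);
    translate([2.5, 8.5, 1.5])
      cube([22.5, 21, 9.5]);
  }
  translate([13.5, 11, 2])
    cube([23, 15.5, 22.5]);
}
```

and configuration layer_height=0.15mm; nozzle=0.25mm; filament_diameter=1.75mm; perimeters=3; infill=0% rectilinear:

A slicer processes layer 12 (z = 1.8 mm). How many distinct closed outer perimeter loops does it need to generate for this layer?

2

At z = 1.8 mm: the 18.5×8 cube contributes its full rectangle; the 22.5×21 cube at (2.5, 8.5) contributes its full rectangle; Taking the union: the 2 present regions are separate (no shared area or edge), so areas and boundary lengths simply add and each stays a separate island — 2 connected regions; the cube at (13.5, 11) is not intersected at this z (z outside [2, 24.5]); Taking the union: only the result so far is present, so the union is just that shape — 2 connected regions. The result has 2 disconnected regions.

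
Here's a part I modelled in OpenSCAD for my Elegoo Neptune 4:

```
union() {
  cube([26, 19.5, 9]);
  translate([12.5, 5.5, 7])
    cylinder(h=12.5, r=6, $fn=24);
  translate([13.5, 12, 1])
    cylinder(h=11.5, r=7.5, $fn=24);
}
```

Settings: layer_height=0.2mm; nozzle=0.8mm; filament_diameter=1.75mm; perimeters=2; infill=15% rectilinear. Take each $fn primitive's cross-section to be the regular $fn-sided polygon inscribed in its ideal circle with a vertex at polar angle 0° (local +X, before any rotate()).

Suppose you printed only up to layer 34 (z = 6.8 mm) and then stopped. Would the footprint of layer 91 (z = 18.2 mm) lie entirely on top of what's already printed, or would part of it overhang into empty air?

part overhangs

Compare the two slices. At z = 6.8: the 26×19.5 cube contributes its full rectangle (area 507.00 mm²); the cylinder at (12.5, 5.5) is absent (z outside [7, 19.5]); the r=7.5 cylinder at (13.5, 12) contributes a regular 24-gon of circumradius 7.5 (area = (24/2)·7.500²·sin(360°/24) = 174.70 mm²); Combining (union): the r=7.5 cylinder at (13.5, 12) lies entirely inside the 26×19.5 cube, so the union is just the 26×19.5 cube — area = 507.00 mm². At z = 18.2: the cube does not reach this height (z outside [0, 9]); the r=6 cylinder at (12.5, 5.5) contributes a regular 24-gon of circumradius 6 (area = (24/2)·6.000²·sin(360°/24) = 111.81 mm²); the cylinder at (13.5, 12) is absent (z outside [1, 12.5]); Taking the union: only the r=6 cylinder at (12.5, 5.5) is present, so the union is just that shape — area = 111.81 mm². Checking containment: at z = 18.2 the cross-section extends beyond the z = 6.8 cross-section by about 1.45 mm².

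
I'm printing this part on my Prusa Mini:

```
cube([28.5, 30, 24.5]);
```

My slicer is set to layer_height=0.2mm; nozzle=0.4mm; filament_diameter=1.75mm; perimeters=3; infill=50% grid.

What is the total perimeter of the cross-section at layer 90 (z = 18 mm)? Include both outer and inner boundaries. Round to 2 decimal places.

At z = 18 mm: the cube is present — its section is the full 28.5×30 rectangle (perimeter 117.00 mm). Overall, the cross-section is a single solid region. Total boundary length (outer) = 117.00 mm.

117.00 mm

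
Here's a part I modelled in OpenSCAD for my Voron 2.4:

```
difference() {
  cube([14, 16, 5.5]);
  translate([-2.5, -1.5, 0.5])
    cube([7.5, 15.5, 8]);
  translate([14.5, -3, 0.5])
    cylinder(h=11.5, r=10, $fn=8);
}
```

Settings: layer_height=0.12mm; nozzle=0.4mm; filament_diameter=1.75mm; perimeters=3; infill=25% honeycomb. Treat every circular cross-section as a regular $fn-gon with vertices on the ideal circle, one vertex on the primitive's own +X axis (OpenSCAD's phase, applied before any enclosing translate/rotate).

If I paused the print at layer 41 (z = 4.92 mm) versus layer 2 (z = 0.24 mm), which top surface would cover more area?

layer 2 (z = 0.24 mm)

Layer 41 (z = 4.92): the cube is present — its section is the full 14×16 rectangle (area 224.00 mm²); the cube at (-2.5, -1.5) (footprint 7.5×15.5) is included at this height (area 116.25 mm²); the cylinder at (14.5, -3): section is a regular 8-gon, circumradius r=10 (area = (8/2)·10.000²·sin(360°/8) = 282.84 mm²); Subtracting the remaining from the first: starting from the 14×16 cube (224.00 mm²), the 7.5×15.5 cube at (-2.5, -1.5) partially overlaps it — only the 70.00 mm² overlap (of its 116.25 mm²) is removed, clipping the outline; the r=10 cylinder at (14.5, -3) partially overlaps it — only the 39.13 mm² overlap (of its 282.84 mm²) is removed, clipping the outline — area = 114.87 mm². So its area = 114.87 mm². Layer 2 (z = 0.24): the cube is present — its section is the full 14×16 rectangle (area 224.00 mm²); the cube at (-2.5, -1.5) is not intersected at this z (z outside [0.5, 8.5]); the cylinder at (14.5, -3) does not reach this height (z outside [0.5, 12]); Subtracting the remaining from the first: none of the subtracted shapes is present at this height, so the 14×16 cube is unchanged — area = 224.00 mm². So its area = 224.00 mm². Layer 2 is larger (224.00 vs 114.87 mm²).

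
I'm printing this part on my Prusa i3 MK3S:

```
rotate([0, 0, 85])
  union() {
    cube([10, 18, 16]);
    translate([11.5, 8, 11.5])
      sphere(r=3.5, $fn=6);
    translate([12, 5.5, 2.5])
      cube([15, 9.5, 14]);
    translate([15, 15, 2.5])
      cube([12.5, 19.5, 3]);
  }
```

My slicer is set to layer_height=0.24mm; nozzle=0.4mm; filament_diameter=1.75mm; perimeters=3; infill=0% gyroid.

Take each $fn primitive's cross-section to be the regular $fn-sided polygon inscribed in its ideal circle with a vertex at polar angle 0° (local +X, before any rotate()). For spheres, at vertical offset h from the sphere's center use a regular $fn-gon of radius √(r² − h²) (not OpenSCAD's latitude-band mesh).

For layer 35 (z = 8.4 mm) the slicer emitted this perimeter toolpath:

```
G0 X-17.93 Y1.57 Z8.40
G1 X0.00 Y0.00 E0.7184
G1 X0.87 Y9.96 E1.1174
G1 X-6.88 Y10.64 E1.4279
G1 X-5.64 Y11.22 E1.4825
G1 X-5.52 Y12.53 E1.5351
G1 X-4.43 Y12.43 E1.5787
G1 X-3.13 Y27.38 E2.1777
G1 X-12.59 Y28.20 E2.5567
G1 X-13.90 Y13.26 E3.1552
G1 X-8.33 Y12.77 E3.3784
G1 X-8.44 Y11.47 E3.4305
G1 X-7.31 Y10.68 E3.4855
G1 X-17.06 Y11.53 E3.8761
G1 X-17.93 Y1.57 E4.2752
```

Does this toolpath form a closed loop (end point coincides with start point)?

Start point (G0): (-17.93, 1.57). End point (last G1): the path returns to the start — closed.

yes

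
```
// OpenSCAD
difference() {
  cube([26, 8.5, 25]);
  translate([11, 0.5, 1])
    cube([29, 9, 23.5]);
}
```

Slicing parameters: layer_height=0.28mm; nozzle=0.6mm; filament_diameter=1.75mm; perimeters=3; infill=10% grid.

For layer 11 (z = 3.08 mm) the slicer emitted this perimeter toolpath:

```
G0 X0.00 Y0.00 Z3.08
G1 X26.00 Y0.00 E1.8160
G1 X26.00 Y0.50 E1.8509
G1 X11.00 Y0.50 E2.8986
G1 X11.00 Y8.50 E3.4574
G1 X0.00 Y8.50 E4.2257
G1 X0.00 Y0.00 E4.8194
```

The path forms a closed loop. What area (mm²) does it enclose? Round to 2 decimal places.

101.00 mm²

Apply the shoelace formula to the sequence of (X, Y) vertices; enclosed area = 101.00 mm².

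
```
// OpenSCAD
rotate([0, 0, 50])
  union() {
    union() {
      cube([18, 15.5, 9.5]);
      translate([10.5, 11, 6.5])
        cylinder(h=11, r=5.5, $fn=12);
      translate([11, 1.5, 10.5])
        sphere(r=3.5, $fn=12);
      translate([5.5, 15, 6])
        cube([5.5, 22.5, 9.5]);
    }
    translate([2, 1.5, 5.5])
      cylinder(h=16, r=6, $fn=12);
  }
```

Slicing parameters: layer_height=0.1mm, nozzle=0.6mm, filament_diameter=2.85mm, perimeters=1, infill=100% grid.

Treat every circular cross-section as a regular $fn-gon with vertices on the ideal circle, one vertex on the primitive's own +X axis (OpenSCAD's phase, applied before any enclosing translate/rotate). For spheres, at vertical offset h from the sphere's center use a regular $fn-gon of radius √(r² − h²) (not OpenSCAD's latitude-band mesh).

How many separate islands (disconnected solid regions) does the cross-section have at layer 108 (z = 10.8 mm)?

2

At z = 10.8 mm: the cube is absent (z outside [0, 9.5]); the r=5.5 cylinder at (10.5, 11) contributes a regular 12-gon of circumradius 5.5; the r=3.5 sphere at (11, 1.5) slices to a regular 12-gon of circumradius 3.487 (√(r²−h²) with h=0.3 from center); the cube at (5.5, 15) is present — its section is the full 5.5×22.5 rectangle; Taking the union: the regions partially overlap (shared area 4.12 mm²), so overlapping operands fuse into one piece — 2 connected regions; the r=6 cylinder at (2, 1.5) contributes a regular 12-gon of circumradius 6; Taking the union: the regions partially overlap (shared area 0.44 mm²), so overlapping operands fuse into one piece — 2 connected regions; (rotated 50° about Z; rotation is an isometry so areas/perimeters/island counts are preserved). Overall, the cross-section has 2 separate islands. Island count = 2.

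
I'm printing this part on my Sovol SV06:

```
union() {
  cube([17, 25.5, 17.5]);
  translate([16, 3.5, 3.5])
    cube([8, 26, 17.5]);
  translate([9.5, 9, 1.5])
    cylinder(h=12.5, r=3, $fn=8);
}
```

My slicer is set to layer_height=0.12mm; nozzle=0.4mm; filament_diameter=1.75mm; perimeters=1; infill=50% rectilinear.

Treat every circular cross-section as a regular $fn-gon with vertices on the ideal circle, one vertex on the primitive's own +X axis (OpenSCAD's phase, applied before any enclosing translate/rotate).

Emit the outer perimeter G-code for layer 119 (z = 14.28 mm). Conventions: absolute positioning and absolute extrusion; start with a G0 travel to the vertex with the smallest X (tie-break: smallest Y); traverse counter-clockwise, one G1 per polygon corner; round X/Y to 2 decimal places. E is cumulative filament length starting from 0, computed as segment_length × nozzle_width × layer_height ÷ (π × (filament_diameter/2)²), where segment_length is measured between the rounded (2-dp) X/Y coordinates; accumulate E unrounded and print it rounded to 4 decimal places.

G0 X0.00 Y0.00 Z14.28
G1 X17.00 Y0.00 E0.3393
G1 X17.00 Y3.50 E0.4091
G1 X24.00 Y3.50 E0.5488
G1 X24.00 Y29.50 E1.0677
G1 X16.00 Y29.50 E1.2273
G1 X16.00 Y25.50 E1.3071
G1 X0.00 Y25.50 E1.6264
G1 X0.00 Y0.00 E2.1353

At z = 14.28 mm: the cube (footprint 17×25.5) is included at this height; the 8×26 cube at (16, 3.5) contributes its full rectangle; the cylinder at (9.5, 9) is absent (z outside [1.5, 14]); Merging all regions: the regions partially overlap (shared area 22.00 mm²), so overlapping operands fuse into one piece — 1 connected region. The outline is a single polygon with 8 vertices. Extrusion per mm of travel: 0.4 × 0.12 / (π × 0.875²) = 0.019956. Accumulating E over each segment gives final E = 2.1353.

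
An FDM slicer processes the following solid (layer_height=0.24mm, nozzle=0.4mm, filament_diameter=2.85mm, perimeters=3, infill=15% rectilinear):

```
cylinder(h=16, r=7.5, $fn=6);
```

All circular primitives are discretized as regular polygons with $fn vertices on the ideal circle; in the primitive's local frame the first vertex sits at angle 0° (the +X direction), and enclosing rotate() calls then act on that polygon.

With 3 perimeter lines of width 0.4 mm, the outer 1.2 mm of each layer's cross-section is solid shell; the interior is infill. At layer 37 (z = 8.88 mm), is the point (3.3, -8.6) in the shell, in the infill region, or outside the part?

At z = 8.88 mm: the cylinder: section is a regular 6-gon, circumradius r=7.5. Overall, the cross-section is a single solid region. The nearest boundary edge runs (-3.75, -6.50)→(3.75, -6.50); distance from the point to it = 2.10 mm. The point is not inside any of the regions above, so it lies outside the cross-section (2.10 mm from the nearest boundary).

outside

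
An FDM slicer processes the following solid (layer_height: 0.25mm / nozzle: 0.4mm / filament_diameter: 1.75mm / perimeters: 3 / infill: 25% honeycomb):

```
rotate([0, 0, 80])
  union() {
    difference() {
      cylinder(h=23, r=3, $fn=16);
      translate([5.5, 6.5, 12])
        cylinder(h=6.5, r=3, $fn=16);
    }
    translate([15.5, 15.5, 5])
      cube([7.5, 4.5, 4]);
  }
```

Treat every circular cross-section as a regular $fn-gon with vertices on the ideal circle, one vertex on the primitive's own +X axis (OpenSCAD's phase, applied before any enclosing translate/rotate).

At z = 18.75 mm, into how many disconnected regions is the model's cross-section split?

At z = 18.75 mm: the r=3 cylinder gives a regular 16-gon of circumradius 3 (constant along its height); the cylinder at (5.5, 6.5) does not reach this height (z outside [12, 18.5]); After the difference (first − rest): none of the subtracted shapes is present at this height, so the r=3 cylinder is unchanged — 1 connected region; the cube at (15.5, 15.5) is absent (z outside [5, 9]); Combining (union): only the result so far is present, so the union is just that shape — 1 connected region; (whole slice rotated 80° about Z — lengths, areas and connectivity unchanged). The result has 1 disconnected region.

1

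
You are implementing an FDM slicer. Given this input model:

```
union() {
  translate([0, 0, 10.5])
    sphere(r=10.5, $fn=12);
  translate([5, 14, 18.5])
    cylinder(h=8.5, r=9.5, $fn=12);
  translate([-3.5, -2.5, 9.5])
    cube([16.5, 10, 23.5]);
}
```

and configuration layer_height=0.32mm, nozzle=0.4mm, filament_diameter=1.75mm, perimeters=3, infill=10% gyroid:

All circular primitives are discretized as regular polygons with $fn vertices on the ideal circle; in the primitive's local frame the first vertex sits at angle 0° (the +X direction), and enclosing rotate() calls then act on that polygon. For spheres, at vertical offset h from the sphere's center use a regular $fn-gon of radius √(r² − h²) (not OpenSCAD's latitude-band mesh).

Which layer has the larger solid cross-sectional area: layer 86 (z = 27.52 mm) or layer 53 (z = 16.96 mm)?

layer 53 (z = 16.96 mm)

Layer 86 (z = 27.52): the sphere does not reach this height (|z−center|=17.020 > r=10.5); the cylinder at (5, 14) is not intersected at this z (z outside [18.5, 27]); the cube at (-3.5, -2.5) is present — its section is the full 16.5×10 rectangle (area 165.00 mm²); Combining (union): only the 16.5×10 cube at (-3.5, -2.5) is present, so the union is just that shape — area = 165.00 mm². So its area = 165.00 mm². Layer 53 (z = 16.96): the r=10.5 sphere slices to a regular 12-gon of circumradius 8.278 (√(r²−h²) with h=6.46 from center) (area = (12/2)·8.278²·sin(360°/12) = 205.56 mm²); the cylinder at (5, 14) is not intersected at this z (z outside [18.5, 27]); the cube at (-3.5, -2.5) is present — its section is the full 16.5×10 rectangle (area 165.00 mm²); Combining (union): the regions partially overlap — summed areas 370.56 mm² minus the doubly-counted overlap 105.07 mm² gives 265.49 mm² — area = 265.49 mm². So its area = 265.49 mm². Layer 53 is larger (265.49 vs 165.00 mm²).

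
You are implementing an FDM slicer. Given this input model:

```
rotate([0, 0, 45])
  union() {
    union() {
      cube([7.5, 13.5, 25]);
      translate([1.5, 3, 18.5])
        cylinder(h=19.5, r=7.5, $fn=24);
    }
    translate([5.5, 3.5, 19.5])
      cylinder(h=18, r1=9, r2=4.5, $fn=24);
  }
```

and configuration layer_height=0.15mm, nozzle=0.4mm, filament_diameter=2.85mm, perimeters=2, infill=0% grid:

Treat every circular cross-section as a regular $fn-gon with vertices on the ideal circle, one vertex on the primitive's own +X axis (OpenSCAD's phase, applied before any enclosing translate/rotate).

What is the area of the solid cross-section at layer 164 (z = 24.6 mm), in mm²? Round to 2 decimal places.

At z = 24.6 mm: the cube is present — its section is the full 7.5×13.5 rectangle (area 101.25 mm²); the r=7.5 cylinder at (1.5, 3) gives a regular 24-gon of circumradius 7.5 (constant along its height) (area = (24/2)·7.500²·sin(360°/24) = 174.70 mm²); Combining (union): the regions partially overlap — summed areas 275.95 mm² minus the doubly-counted overlap 72.88 mm² gives 203.07 mm² — area = 203.07 mm²; the cone at (5.5, 3.5): at t=0.283 of its height the radius interpolates to r₁+(r₂−r₁)t = 7.725, giving a regular 24-gon of that circumradius (area = (24/2)·7.725²·sin(360°/24) = 185.34 mm²); Combining (union): the regions partially overlap — summed areas 388.41 mm² minus the doubly-counted overlap 127.95 mm² gives 260.47 mm² — area = 260.47 mm²; (rotated 45° about Z; rotation is an isometry so areas/perimeters/island counts are preserved). Overall, the cross-section is a single solid region. Net area = 260.47 mm².

260.47 mm²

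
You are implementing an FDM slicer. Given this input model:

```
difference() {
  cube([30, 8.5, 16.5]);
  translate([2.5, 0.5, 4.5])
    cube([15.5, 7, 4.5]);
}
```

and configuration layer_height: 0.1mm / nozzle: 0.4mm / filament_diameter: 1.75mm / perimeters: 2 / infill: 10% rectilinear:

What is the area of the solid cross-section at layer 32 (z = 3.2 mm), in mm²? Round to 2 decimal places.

At z = 3.2 mm: the 30×8.5 cube contributes its full rectangle (area 255.00 mm²); the cube at (2.5, 0.5) is absent (z outside [4.5, 9]); After the difference (first − rest): none of the subtracted shapes is present at this height, so the 30×8.5 cube is unchanged — area = 255.00 mm². Overall, the cross-section is a single solid region. Net area = 255.00 mm².

255.00 mm²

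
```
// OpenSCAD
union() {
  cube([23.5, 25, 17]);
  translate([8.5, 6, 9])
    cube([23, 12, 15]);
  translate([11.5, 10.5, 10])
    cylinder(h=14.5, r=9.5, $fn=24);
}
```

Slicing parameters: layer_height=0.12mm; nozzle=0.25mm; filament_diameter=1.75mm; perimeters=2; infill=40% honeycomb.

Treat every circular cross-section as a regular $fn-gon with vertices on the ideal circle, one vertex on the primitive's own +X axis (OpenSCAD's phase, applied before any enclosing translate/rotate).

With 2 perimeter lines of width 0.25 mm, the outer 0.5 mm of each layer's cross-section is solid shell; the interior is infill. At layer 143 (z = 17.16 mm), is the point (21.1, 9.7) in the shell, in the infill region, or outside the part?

infill

At z = 17.16 mm: the cube does not reach this height (z outside [0, 17]); the cube at (8.5, 6) is present — its section is the full 23×12 rectangle; the cylinder at (11.5, 10.5): section is a regular 24-gon, circumradius r=9.5; Merging all regions: the regions partially overlap (shared area 139.29 mm²), so overlapping operands fuse into one piece — 1 connected region. Overall, the cross-section is a single solid region. The nearest boundary edge runs (31.50, 6.00)→(19.83, 6.00); distance from the point to it = 3.70 mm. The point is inside the cross-section and 3.70 mm from the nearest boundary — more than the 0.5 mm shell width (2 × 0.25), so it's in the infill interior.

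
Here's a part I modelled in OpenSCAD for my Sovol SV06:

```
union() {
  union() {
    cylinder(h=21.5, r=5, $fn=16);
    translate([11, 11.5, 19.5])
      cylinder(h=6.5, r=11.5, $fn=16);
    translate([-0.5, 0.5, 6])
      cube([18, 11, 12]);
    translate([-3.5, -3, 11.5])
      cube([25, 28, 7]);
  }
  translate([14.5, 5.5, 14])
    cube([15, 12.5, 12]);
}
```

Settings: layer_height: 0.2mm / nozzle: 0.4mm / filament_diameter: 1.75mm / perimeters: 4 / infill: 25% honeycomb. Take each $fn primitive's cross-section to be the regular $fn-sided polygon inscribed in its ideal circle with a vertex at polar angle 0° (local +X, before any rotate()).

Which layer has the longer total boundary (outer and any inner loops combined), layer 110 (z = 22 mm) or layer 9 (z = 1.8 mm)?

layer 110 (z = 22 mm)

Layer 110 (z = 22): the cylinder does not reach this height (z outside [0, 21.5]); the r=11.5 cylinder at (11, 11.5) contributes a regular 16-gon of circumradius 11.5 (perimeter = 2·16·11.500·sin(180°/16) = 71.79 mm); the cube at (-0.5, 0.5) is absent (z outside [6, 18]); the cube at (-3.5, -3) is not intersected at this z (z outside [11.5, 18.5]); Combining (union): only the r=11.5 cylinder at (11, 11.5) is present, so the union is just that shape — boundary = 71.79 mm; the cube at (14.5, 5.5) (footprint 15×12.5) is included at this height (perimeter 55.00 mm); Merging all regions: the regions partially overlap (shared area 90.58 mm²), so the edge portions inside another operand are dropped and the merged outline is re-measured after clipping — boundary = 89.09 mm. So its perimeter = 89.09 mm. Layer 9 (z = 1.8): the r=5 cylinder contributes a regular 16-gon of circumradius 5 (perimeter = 2·16·5.000·sin(180°/16) = 31.21 mm); the cylinder at (11, 11.5) is not intersected at this z (z outside [19.5, 26]); the cube at (-0.5, 0.5) is absent (z outside [6, 18]); the cube at (-3.5, -3) is absent (z outside [11.5, 18.5]); Combining (union): only the r=5 cylinder is present, so the union is just that shape — boundary = 31.21 mm; the cube at (14.5, 5.5) does not reach this height (z outside [14, 26]); Merging all regions: only the result so far is present, so the union is just that shape — boundary = 31.21 mm. So its perimeter = 31.21 mm. Layer 110 is larger (89.09 vs 31.21 mm).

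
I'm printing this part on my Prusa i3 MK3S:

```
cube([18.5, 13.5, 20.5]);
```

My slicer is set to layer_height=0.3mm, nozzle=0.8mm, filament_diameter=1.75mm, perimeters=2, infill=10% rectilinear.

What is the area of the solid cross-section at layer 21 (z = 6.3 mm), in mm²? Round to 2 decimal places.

At z = 6.3 mm: the cube (footprint 18.5×13.5) is included at this height (area 249.75 mm²). Overall, the cross-section is a single solid region. Net area = 249.75 mm².

249.75 mm²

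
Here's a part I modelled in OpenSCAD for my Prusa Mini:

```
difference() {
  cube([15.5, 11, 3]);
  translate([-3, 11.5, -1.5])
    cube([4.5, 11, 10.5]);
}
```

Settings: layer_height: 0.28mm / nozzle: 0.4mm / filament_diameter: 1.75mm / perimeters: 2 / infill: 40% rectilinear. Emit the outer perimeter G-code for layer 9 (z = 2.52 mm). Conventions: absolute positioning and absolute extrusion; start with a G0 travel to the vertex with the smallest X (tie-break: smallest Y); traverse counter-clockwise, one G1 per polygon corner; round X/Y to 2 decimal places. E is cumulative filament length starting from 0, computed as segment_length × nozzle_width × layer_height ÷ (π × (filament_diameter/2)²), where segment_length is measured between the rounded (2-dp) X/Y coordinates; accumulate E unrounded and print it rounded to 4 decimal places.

G0 X0.00 Y0.00 Z2.52
G1 X15.50 Y0.00 E0.7217
G1 X15.50 Y11.00 E1.2340
G1 X0.00 Y11.00 E1.9557
G1 X0.00 Y0.00 E2.4679

At z = 2.52 mm: the cube (footprint 15.5×11) is included at this height; the 4.5×11 cube at (-3, 11.5) contributes its full rectangle; After the difference (first − rest): starting from the 15.5×11 cube, the 4.5×11 cube at (-3, 11.5) misses the remaining region (no effect) — 1 connected region. The outline is a single polygon with 4 vertices. Extrusion per mm of travel: 0.4 × 0.28 / (π × 0.875²) = 0.046564. Accumulating E over each segment gives final E = 2.4679.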